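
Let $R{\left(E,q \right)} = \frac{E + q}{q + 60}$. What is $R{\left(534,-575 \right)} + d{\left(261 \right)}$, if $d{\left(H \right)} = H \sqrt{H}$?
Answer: $\frac{41}{515} + 783 \sqrt{29} \approx 4216.7$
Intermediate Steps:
$d{\left(H \right)} = H^{\frac{3}{2}}$
$R{\left(E,q \right)} = \frac{E + q}{60 + q}$
$R{\left(534,-575 \right)} + d{\left(261 \right)} = \frac{534 - 575}{60 - 575} + 261^{\frac{3}{2}} = \frac{1}{-515} \left(-41\right) + 783 \sqrt{29} = \left(- \frac{1}{515}\right) \left(-41\right) + 783 \sqrt{29} = \frac{41}{515} + 783 \sqrt{29}$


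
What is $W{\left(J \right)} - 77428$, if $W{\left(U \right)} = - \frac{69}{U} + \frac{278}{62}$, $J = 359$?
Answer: $- \frac{861648450}{11129} \approx -77424.0$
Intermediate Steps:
$W{\left(U \right)} = \frac{139}{31} - \frac{69}{U}$ ($W{\left(U \right)} = - \frac{69}{U} + 278 \cdot \frac{1}{62} = - \frac{69}{U} + \frac{139}{31} = \frac{139}{31} - \frac{69}{U}$)
$W{\left(J \right)} - 77428 = \left(\frac{139}{31} - \frac{69}{359}\right) - 77428 = \frac{47762}{11129} - 77428 = - \frac{861648450}{11129}$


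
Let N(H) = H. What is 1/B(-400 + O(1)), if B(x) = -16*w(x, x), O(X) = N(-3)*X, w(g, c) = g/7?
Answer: 7/6448 ≈ 0.0010856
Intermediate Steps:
w(g, c) = g/7 (w(g, c) = g*(1/7) = g/7)
O(X) = -3*X
B(x) = -16*x/7
1/B(-400 + O(1)) = 1/(-16*(-400 - 3*1)/7) = 1/(-16*(-400 - 3)/7) = 1/(-16/7*(-403)) = 1/(6448/7) = 7/6448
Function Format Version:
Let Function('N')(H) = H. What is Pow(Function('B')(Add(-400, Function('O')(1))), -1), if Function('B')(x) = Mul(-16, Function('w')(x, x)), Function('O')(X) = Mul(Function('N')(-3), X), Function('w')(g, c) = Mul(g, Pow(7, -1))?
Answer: Rational(7, 6448) ≈ 0.0010856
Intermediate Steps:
Function('w')(g, c) = Mul(Rational(1, 7), g) (Function('w')(g, c) = Mul(g, Rational(1, 7)) = Mul(Rational(1, 7), g))
Function('O')(X) = Mul(-3, X)
Function('B')(x) = Mul(Rational(-16, 7), x) (Function('B')(x) = Mul(-16, Mul(Rational(1, 7), x)) = Mul(Rational(-16, 7), x))
Pow(Function('B')(Add(-400, Function('O')(1))), -1) = Pow(Mul(Rational(-16, 7), Add(-400, Mul(-3, 1))), -1) = Pow(Mul(Rational(-16, 7), Add(-400, -3)), -1) = Pow(Mul(Rational(-16, 7), -403), -1) = Pow(Rational(6448, 7), -1) = Rational(7, 6448)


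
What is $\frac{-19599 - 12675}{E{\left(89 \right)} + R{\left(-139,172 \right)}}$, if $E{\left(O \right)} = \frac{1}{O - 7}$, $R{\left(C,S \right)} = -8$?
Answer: $\frac{2646468}{655} \approx 4040.4$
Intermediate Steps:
$E{\left(O \right)} = \frac{1}{-7 + O}$
$\frac{-19599 - 12675}{E{\left(89 \right)} + R{\left(-139,172 \right)}} = \frac{-19599 - 12675}{\frac{1}{-7 + 89} - 8} = - \frac{32274}{\frac{1}{82} - 8} = - \frac{32274}{- \frac{655}{82}} = \left(-32274\right) \left(- \frac{82}{655}\right) = \frac{2646468}{655}$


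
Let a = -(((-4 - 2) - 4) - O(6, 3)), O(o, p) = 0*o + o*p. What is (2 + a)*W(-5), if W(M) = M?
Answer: -150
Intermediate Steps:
O(o, p) = o*p (O(o, p) = 0 + o*p = o*p)
a = 28 (a = -(((-4 - 2) - 4) - 6*3) = -((-6 - 4) - 1*18) = -(-10 - 18) = -1*(-28) = 28)
(2 + a)*W(-5) = (2 + 28)*(-5) = 30*(-5) = -150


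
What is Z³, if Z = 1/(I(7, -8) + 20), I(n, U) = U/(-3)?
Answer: 27/314432 ≈ 8.5869e-5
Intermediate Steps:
I(n, U) = -U/3 (I(n, U) = U*(-⅓) = -U/3)
Z = 3/68 (Z = 1/(-⅓*(-8) + 20) = 1/(8/3 + 20) = 1/(68/3) = 3/68 ≈ 0.044118)
Z³ = (3/68)³ = 27/314432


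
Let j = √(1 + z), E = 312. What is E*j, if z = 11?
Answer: 624*√3 ≈ 1080.8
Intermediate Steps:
j = 2*√3 (j = √(1 + 11) = √12 = 2*√3 ≈ 3.4641)
E*j = 312*(2*√3) = 624*√3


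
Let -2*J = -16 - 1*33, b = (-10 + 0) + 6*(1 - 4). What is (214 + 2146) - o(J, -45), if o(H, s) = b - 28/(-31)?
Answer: 74000/31 ≈ 2387.1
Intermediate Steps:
b = -28 (b = -10 + 6*(-3) = -10 - 18 = -28)
J = 49/2 (J = -(-16 - 1*33)/2 = -(-16 - 33)/2 = -½*(-49) = 49/2 ≈ 24.500)
o(H, s) = -840/31 (o(H, s) = -28 - 28/(-31) = -28 - 28*(-1/31) = -28 + 28/31 = -840/31)
(214 + 2146) - o(J, -45) = (214 + 2146) - 1*(-840/31) = 2360 + 840/31 = 74000/31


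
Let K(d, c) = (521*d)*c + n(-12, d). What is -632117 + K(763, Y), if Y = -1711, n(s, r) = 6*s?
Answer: -680794042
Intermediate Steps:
K(d, c) = -72 + 521*c*d (K(d, c) = (521*d)*c + 6*(-12) = 521*c*d - 72 = -72 + 521*c*d)
-632117 + K(763, Y) = -632117 + (-72 + 521*(-1711)*763) = -632117 + (-72 - 680161853) = -632117 - 680161925 = -680794042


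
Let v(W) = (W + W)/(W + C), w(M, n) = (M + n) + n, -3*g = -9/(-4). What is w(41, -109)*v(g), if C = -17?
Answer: -1062/71 ≈ -14.958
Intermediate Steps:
g = -3/4 (g = -(-3)/(-4) = -(-3)*(-1)/4 = -1/3*9/4 = -3/4 ≈ -0.75000)
w(M, n) = M + 2*n
v(W) = 2*W/(-17 + W) (v(W) = (W + W)/(W - 17) = (2*W)/(-17 + W) = 2*W/(-17 + W))
w(41, -109)*v(g) = (41 + 2*(-109))*(2*(-3/4)/(-17 - 3/4)) = (41 - 218)*(2*(-3/4)/(-71/4)) = -354*(-3)*(-4)/(4*71) = -177*6/71 = -1062/71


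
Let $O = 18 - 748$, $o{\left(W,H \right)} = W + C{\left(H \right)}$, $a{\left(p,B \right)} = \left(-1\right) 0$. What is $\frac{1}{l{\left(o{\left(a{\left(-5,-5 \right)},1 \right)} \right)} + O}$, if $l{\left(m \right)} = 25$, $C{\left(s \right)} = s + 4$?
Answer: $- \frac{1}{705} \approx -0.0014184$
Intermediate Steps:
$C{\left(s \right)} = 4 + s$
$a{\left(p,B \right)} = 0$
$o{\left(W,H \right)} = 4 + H + W$ ($o{\left(W,H \right)} = W + \left(4 + H\right) = 4 + H + W$)
$O = -730$ ($O = 18 - 748 = -730$)
$\frac{1}{l{\left(o{\left(a{\left(-5,-5 \right)},1 \right)} \right)} + O} = \frac{1}{25 - 730} = \frac{1}{-705} = - \frac{1}{705}$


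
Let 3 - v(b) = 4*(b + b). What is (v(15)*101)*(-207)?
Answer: 2446119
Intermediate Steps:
v(b) = 3 - 8*b (v(b) = 3 - 4*(b + b) = 3 - 4*2*b = 3 - 8*b)
(v(15)*101)*(-207) = ((3 - 8*15)*101)*(-207) = ((3 - 120)*101)*(-207) = -117*101*(-207) = -11817*(-207) = 2446119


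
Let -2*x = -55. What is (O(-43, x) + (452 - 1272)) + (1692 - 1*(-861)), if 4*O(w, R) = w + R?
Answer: 13833/8 ≈ 1729.1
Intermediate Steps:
x = 55/2 (x = -1/2*(-55) = 55/2 ≈ 27.500)
O(w, R) = R/4 + w/4 (O(w, R) = (w + R)/4 = (R + w)/4 = R/4 + w/4)
(O(-43, x) + (452 - 1272)) + (1692 - 1*(-861)) = (((1/4)*(55/2) + (1/4)*(-43)) + (452 - 1272)) + (1692 - 1*(-861)) = ((55/8 - 43/4) - 820) + (1692 + 861) = (-31/8 - 820) + 2553 = -6591/8 + 2553 = 13833/8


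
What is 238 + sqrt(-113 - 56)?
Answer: 238 + 13*I ≈ 238.0 + 13.0*I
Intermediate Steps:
238 + sqrt(-113 - 56) = 238 + sqrt(-169) = 238 + 13*I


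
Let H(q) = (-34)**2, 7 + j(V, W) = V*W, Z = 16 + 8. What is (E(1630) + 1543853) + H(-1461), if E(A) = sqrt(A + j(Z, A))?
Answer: 1545009 + 9*sqrt(503) ≈ 1.5452e+6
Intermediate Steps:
Z = 24
j(V, W) = -7 + V*W
E(A) = sqrt(-7 + 25*A) (E(A) = sqrt(A + (-7 + 24*A)) = sqrt(-7 + 25*A))
H(q) = 1156
(E(1630) + 1543853) + H(-1461) = (sqrt(-7 + 25*1630) + 1543853) + 1156 = (sqrt(-7 + 40750) + 1543853) + 1156 = (sqrt(40743) + 1543853) + 1156 = (9*sqrt(503) + 1543853) + 1156 = (1543853 + 9*sqrt(503)) + 1156 = 1545009 + 9*sqrt(503)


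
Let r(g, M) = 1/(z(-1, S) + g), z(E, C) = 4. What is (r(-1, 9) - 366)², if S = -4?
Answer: 1203409/9 ≈ 1.3371e+5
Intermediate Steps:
r(g, M) = 1/(4 + g)
(r(-1, 9) - 366)² = (1/(4 - 1) - 366)² = (1/3 - 366)² = (⅓ - 366)² = (-1097/3)² = 1203409/9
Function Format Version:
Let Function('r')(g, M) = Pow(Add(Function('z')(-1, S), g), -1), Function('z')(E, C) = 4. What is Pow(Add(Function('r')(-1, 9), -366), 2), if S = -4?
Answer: Rational(1203409, 9) ≈ 1.3371e+5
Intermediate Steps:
Function('r')(g, M) = Pow(Add(4, g), -1)
Pow(Add(Function('r')(-1, 9), -366), 2) = Pow(Add(Pow(Add(4, -1), -1), -366), 2) = Pow(Add(Pow(3, -1), -366), 2) = Pow(Add(Rational(1, 3), -366), 2) = Pow(Rational(-1097, 3), 2) = Rational(1203409, 9)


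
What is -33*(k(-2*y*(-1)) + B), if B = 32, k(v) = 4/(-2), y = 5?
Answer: -990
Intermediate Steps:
k(v) = -2 (k(v) = 4*(-½) = -2)
-33*(k(-2*y*(-1)) + B) = -33*(-2 + 32) = -33*30 = -990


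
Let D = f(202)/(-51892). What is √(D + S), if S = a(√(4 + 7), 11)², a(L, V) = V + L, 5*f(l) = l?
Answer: √(2221530120070 + 370257203800*√11)/129730 ≈ 14.317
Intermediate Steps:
f(l) = l/5
a(L, V) = L + V
S = (11 + √11)² (S = (√(4 + 7) + 11)² = (√11 + 11)² = (11 + √11)² ≈ 204.97)
D = -101/129730 (D = ((⅕)*202)/(-51892) = (202/5)*(-1/51892) = -101/129730 ≈ -0.00077854)
√(D + S) = √(-101/129730 + (11 + √11)²)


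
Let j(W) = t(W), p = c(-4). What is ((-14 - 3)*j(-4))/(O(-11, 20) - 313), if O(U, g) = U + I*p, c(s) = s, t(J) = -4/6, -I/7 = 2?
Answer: -17/402 ≈ -0.042289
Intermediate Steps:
I = -14 (I = -7*2 = -14)
t(J) = -⅔ (t(J) = -4*⅙ = -⅔)
p = -4
j(W) = -⅔
O(U, g) = 56 + U (O(U, g) = U - 14*(-4) = U + 56 = 56 + U)
((-14 - 3)*j(-4))/(O(-11, 20) - 313) = ((-14 - 3)*(-⅔))/((56 - 11) - 313) = (-17*(-⅔))/(45 - 313) = (34/3)/(-268) = (34/3)*(-1/268) = -17/402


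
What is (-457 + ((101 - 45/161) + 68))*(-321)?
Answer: 14898573/161 ≈ 92538.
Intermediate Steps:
(-457 + ((101 - 45/161) + 68))*(-321) = (-457 + (16216/161 + 68))*(-321) = (-457 + 27164/161)*(-321) = -46413/161*(-321) = 14898573/161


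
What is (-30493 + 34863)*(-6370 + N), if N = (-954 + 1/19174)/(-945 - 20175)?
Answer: -1127260856305385/40495488 ≈ -2.7837e+7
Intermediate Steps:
N = 3658399/80990976 (N = (-954 + 1/19174)/(-21120) = -18291995/19174*(-1/21120) = 3658399/80990976 ≈ 0.045170)
(-30493 + 34863)*(-6370 + N) = (-30493 + 34863)*(-6370 + 3658399/80990976) = 4370*(-515908858721/80990976) = -1127260856305385/40495488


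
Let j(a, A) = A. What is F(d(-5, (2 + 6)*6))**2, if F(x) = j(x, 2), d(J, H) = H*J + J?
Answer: 4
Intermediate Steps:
d(J, H) = J + H*J
F(x) = 2
F(d(-5, (2 + 6)*6))**2 = 2**2 = 4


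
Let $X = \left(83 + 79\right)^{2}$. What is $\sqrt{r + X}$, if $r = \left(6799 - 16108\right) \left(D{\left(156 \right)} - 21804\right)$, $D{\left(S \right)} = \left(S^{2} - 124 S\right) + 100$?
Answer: $2 \sqrt{38899563} \approx 12474.0$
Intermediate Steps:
$D{\left(S \right)} = 100 + S^{2} - 124 S$
$X = 26244$ ($X = 162^{2} = 26244$)
$r = 155572008$ ($r = \left(6799 - 16108\right) \left(\left(100 + 156^{2} - 19344\right) - 21804\right) = - 9309 \left(\left(100 + 24336 - 19344\right) - 21804\right) = - 9309 \left(5092 - 21804\right) = \left(-9309\right) \left(-16712\right) = 155572008$)
$\sqrt{r + X} = \sqrt{155572008 + 26244} = \sqrt{155598252} = 2 \sqrt{38899563}$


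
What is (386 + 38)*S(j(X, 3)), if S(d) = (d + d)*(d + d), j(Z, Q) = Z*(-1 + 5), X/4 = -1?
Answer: 434176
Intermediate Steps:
X = -4 (X = 4*(-1) = -4)
j(Z, Q) = 4*Z (j(Z, Q) = Z*4 = 4*Z)
S(d) = 4*d**2 (S(d) = (2*d)*(2*d) = 4*d**2)
(386 + 38)*S(j(X, 3)) = (386 + 38)*(4*(4*(-4))**2) = 424*(4*(-16)**2) = 424*(4*256) = 424*1024 = 434176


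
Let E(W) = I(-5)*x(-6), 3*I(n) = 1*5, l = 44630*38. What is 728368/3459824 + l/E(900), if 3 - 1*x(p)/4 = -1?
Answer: 55009437541/864956 ≈ 63598.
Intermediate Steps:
x(p) = 16 (x(p) = 12 - 4*(-1) = 12 + 4 = 16)
l = 1695940
I(n) = 5/3 (I(n) = (1*5)/3 = (⅓)*5 = 5/3)
E(W) = 80/3 (E(W) = (5/3)*16 = 80/3)
728368/3459824 + l/E(900) = 728368/3459824 + 1695940/(80/3) = 728368*(1/3459824) + 1695940*(3/80) = 45523/216239 + 254391/4 = 55009437541/864956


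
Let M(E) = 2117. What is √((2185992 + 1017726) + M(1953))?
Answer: √3205835 ≈ 1790.5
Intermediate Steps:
√((2185992 + 1017726) + M(1953)) = √((2185992 + 1017726) + 2117) = √(3203718 + 2117) = √3205835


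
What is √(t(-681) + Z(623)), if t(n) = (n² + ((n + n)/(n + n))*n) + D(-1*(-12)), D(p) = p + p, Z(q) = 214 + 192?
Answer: √463510 ≈ 680.82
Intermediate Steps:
Z(q) = 406
D(p) = 2*p
t(n) = 24 + n + n² (t(n) = (n² + ((n + n)/(n + n))*n) + 2*(-1*(-12)) = (n² + ((2*n)/((2*n)))*n) + 2*12 = (n² + ((2*n)*(1/(2*n)))*n) + 24 = (n² + 1*n) + 24 = (n² + n) + 24 = (n + n²) + 24 = 24 + n + n²)
√(t(-681) + Z(623)) = √((24 - 681 + (-681)²) + 406) = √((24 - 681 + 463761) + 406) = √(463104 + 406) = √463510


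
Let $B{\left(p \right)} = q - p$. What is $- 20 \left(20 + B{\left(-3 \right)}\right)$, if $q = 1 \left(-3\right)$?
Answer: $-400$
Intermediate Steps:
$q = -3$
$B{\left(p \right)} = -3 - p$
$- 20 \left(20 + B{\left(-3 \right)}\right) = - 20 \left(20 - 0\right) = - 20 \left(20 + \left(-3 + 3\right)\right) = - 20 \left(20 + 0\right) = \left(-20\right) 20 = -400$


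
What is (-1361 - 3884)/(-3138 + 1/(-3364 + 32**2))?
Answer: 12273300/7342921 ≈ 1.6714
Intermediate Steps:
(-1361 - 3884)/(-3138 + 1/(-3364 + 32**2)) = -5245/(-3138 + 1/(-3364 + 1024)) = -5245/(-3138 + 1/(-2340)) = -5245/(-3138 - 1/2340) = -5245/(-7342921/2340) = -5245*(-2340/7342921) = 12273300/7342921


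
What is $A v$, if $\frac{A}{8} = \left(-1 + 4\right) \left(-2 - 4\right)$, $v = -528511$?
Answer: $76105584$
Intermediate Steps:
$A = -144$ ($A = 8 \left(-1 + 4\right) \left(-2 - 4\right) = 8 \cdot 3 \left(-6\right) = 8 \left(-18\right) = -144$)
$A v = \left(-144\right) \left(-528511\right) = 76105584$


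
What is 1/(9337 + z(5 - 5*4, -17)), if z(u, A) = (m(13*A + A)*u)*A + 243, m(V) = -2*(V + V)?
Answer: 1/252340 ≈ 3.9629e-6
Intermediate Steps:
m(V) = -4*V
z(u, A) = 243 - 56*u*A² (z(u, A) = ((-4*(13*A + A))*u)*A + 243 = ((-56*A)*u)*A + 243 = (-56*A*u)*A + 243 = -56*u*A² + 243 = 243 - 56*u*A²)
1/(9337 + z(5 - 5*4, -17)) = 1/(9337 + (243 - 56*(5 - 5*4)*(-17)²)) = 1/(9337 + (243 - 56*(5 - 20)*289)) = 1/(9337 + (243 - 56*(-15)*289)) = 1/(9337 + (243 + 242760)) = 1/(9337 + 243003) = 1/252340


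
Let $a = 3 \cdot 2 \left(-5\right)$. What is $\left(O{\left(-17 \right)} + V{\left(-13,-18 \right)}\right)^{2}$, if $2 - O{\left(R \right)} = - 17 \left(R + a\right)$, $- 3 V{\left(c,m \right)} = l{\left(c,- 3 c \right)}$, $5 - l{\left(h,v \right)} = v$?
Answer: $\frac{5555449}{9} \approx 6.1727 \cdot 10^{5}$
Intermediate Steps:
$a = -30$ ($a = 6 \left(-5\right) = -30$)
$l{\left(h,v \right)} = 5 - v$
$V{\left(c,m \right)} = - \frac{5}{3} - c$ ($V{\left(c,m \right)} = - \frac{5 - - 3 c}{3} = - \frac{5 + 3 c}{3} = - \frac{5}{3} - c$)
$O{\left(R \right)} = -508 + 17 R$ ($O{\left(R \right)} = 2 - - 17 \left(R - 30\right) = 2 - - 17 \left(-30 + R\right) = 2 - \left(510 - 17 R\right) = 2 + \left(-510 + 17 R\right) = -508 + 17 R$)
$\left(O{\left(-17 \right)} + V{\left(-13,-18 \right)}\right)^{2} = \left(\left(-508 + 17 \left(-17\right)\right) - - \frac{34}{3}\right)^{2} = \left(\left(-508 - 289\right) + \left(- \frac{5}{3} + 13\right)\right)^{2} = \left(-797 + \frac{34}{3}\right)^{2} = \left(- \frac{2357}{3}\right)^{2} = \frac{5555449}{9}$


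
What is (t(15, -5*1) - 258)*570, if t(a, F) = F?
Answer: -149910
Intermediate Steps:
(t(15, -5*1) - 258)*570 = (-5*1 - 258)*570 = (-5 - 258)*570 = -263*570 = -149910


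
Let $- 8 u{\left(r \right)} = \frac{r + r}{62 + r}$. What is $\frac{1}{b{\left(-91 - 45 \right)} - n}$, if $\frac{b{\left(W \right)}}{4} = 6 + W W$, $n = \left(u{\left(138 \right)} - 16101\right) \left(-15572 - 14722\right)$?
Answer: $- \frac{200}{97538982343} \approx -2.0505 \cdot 10^{-9}$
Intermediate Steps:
$u{\left(r \right)} = - \frac{r}{4 \left(62 + r\right)}$ ($u{\left(r \right)} = - \frac{\left(r + r\right) \frac{1}{62 + r}}{8} = - \frac{2 r \frac{1}{62 + r}}{8} = - \frac{r}{4 \left(62 + r\right)}$)
$n = \frac{97553783943}{200}$ ($n = \left(\left(-1\right) 138 \frac{1}{248 + 4 \cdot 138} - 16101\right) \left(-15572 - 14722\right) = \left(\left(-1\right) 138 \frac{1}{248 + 552} - 16101\right) \left(-30294\right) = \left(\left(-1\right) 138 \cdot \frac{1}{800} - 16101\right) \left(-30294\right) = \left(- \frac{69}{400} - 16101\right) \left(-30294\right) = \left(- \frac{6440469}{400}\right) \left(-30294\right) = \frac{97553783943}{200} \approx 4.8777 \cdot 10^{8}$)
$b{\left(W \right)} = 24 + 4 W^{2}$ ($b{\left(W \right)} = 4 \left(6 + W W\right) = 4 \left(6 + W^{2}\right) = 24 + 4 W^{2}$)
$\frac{1}{b{\left(-91 - 45 \right)} - n} = \frac{1}{\left(24 + 4 \left(-91 - 45\right)^{2}\right) - \frac{97553783943}{200}} = \frac{1}{\left(24 + 4 \left(-136\right)^{2}\right) - \frac{97553783943}{200}} = \frac{1}{\left(24 + 4 \cdot 18496\right) - \frac{97553783943}{200}} = \frac{1}{\left(24 + 73984\right) - \frac{97553783943}{200}} = \frac{1}{74008 - \frac{97553783943}{200}} = \frac{1}{- \frac{97538982343}{200}} = - \frac{200}{97538982343}$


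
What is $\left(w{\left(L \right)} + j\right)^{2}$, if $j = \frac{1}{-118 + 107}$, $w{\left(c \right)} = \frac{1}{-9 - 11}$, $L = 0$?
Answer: $\frac{961}{48400} \approx 0.019855$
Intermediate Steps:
$w{\left(c \right)} = - \frac{1}{20}$ ($w{\left(c \right)} = \frac{1}{-20} = - \frac{1}{20}$)
$j = - \frac{1}{11}$ ($j = \frac{1}{-11} = - \frac{1}{11} \approx -0.090909$)
$\left(w{\left(L \right)} + j\right)^{2} = \left(- \frac{1}{20} - \frac{1}{11}\right)^{2} = \left(- \frac{31}{220}\right)^{2} = \frac{961}{48400}$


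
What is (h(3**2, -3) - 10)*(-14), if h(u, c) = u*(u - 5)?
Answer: -364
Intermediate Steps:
h(u, c) = u*(-5 + u)
(h(3**2, -3) - 10)*(-14) = (3**2*(-5 + 3**2) - 10)*(-14) = (9*(-5 + 9) - 10)*(-14) = (9*4 - 10)*(-14) = (36 - 10)*(-14) = 26*(-14) = -364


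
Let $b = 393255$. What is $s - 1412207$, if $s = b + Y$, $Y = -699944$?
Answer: $-1718896$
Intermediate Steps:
$s = -306689$ ($s = 393255 - 699944 = -306689$)
$s - 1412207 = -306689 - 1412207 = -1718896$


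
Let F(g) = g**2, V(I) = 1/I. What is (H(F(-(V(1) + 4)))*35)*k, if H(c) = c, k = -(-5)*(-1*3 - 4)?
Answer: -30625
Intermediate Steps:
V(I) = 1/I
k = -35 (k = -(-5)*(-3 - 4) = -(-5)*(-7) = -1*35 = -35)
(H(F(-(V(1) + 4)))*35)*k = ((-(1/1 + 4))**2*35)*(-35) = ((-(1 + 4))**2*35)*(-35) = ((-1*5)**2*35)*(-35) = ((-5)**2*35)*(-35) = (25*35)*(-35) = 875*(-35) = -30625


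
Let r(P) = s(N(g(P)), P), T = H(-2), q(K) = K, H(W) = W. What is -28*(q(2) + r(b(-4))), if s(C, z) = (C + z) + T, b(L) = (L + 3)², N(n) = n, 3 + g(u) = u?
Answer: 28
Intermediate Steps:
g(u) = -3 + u
b(L) = (3 + L)²
T = -2
s(C, z) = -2 + C + z (s(C, z) = (C + z) - 2 = -2 + C + z)
r(P) = -5 + 2*P (r(P) = -2 + (-3 + P) + P = -5 + 2*P)
-28*(q(2) + r(b(-4))) = -28*(2 + (-5 + 2*(3 - 4)²)) = -28*(2 + (-5 + 2*(-1)²)) = -28*(2 + (-5 + 2*1)) = -28*(2 + (-5 + 2)) = -28*(2 - 3) = -28*(-1) = 28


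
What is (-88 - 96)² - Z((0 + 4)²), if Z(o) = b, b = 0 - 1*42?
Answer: 33898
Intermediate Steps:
b = -42 (b = 0 - 42 = -42)
Z(o) = -42
(-88 - 96)² - Z((0 + 4)²) = (-88 - 96)² - 1*(-42) = (-184)² + 42 = 33856 + 42 = 33898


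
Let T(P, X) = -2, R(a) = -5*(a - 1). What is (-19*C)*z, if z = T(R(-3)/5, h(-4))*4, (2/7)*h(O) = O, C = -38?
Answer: -5776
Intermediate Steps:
h(O) = 7*O/2
R(a) = 5 - 5*a (R(a) = -5*(-1 + a) = 5 - 5*a)
z = -8 (z = -2*4 = -8)
(-19*C)*z = -19*(-38)*(-8) = 722*(-8) = -5776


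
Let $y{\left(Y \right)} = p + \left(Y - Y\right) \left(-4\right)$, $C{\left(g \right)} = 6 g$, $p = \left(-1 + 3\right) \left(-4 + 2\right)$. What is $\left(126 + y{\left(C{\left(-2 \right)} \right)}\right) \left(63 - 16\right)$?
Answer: $5734$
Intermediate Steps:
$p = -4$ ($p = 2 \left(-2\right) = -4$)
$y{\left(Y \right)} = -4$ ($y{\left(Y \right)} = -4 + \left(Y - Y\right) \left(-4\right) = -4 + 0 \left(-4\right) = -4 + 0 = -4$)
$\left(126 + y{\left(C{\left(-2 \right)} \right)}\right) \left(63 - 16\right) = \left(126 - 4\right) \left(63 - 16\right) = 122 \left(63 - 16\right) = 122 \cdot 47 = 5734$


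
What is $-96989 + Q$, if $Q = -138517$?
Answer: $-235506$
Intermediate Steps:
$-96989 + Q = -96989 - 138517 = -235506$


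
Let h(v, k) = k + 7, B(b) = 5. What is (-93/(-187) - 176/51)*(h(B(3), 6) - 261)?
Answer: 410936/561 ≈ 732.51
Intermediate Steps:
h(v, k) = 7 + k
(-93/(-187) - 176/51)*(h(B(3), 6) - 261) = (-93/(-187) - 176/51)*((7 + 6) - 261) = (-93*(-1/187) - 176*1/51)*(13 - 261) = (93/187 - 176/51)*(-248) = -1657/561*(-248) = 410936/561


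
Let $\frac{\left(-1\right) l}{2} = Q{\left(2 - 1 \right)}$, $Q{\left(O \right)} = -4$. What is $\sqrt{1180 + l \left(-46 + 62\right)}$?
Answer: $2 \sqrt{327} \approx 36.166$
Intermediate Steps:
$l = 8$ ($l = \left(-2\right) \left(-4\right) = 8$)
$\sqrt{1180 + l \left(-46 + 62\right)} = \sqrt{1180 + 8 \left(-46 + 62\right)} = \sqrt{1180 + 8 \cdot 16} = \sqrt{1180 + 128} = \sqrt{1308} = 2 \sqrt{327}$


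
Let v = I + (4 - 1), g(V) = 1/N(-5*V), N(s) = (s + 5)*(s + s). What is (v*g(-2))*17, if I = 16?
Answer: 323/300 ≈ 1.0767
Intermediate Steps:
N(s) = 2*s*(5 + s) (N(s) = (5 + s)*(2*s) = 2*s*(5 + s))
g(V) = -1/(10*V*(5 - 5*V)) (g(V) = 1/(2*(-5*V)*(5 - 5*V)) = 1/(-10*V*(5 - 5*V)) = -1/(10*V*(5 - 5*V)))
v = 19 (v = 16 + (4 - 1) = 16 + 3 = 19)
(v*g(-2))*17 = (19*((1/50)/(-2*(-1 - 2))))*17 = (19*((1/50)*(-½)/(-3)))*17 = (19*((1/50)*(-½)*(-⅓)))*17 = (19*(1/300))*17 = (19/300)*17 = 323/300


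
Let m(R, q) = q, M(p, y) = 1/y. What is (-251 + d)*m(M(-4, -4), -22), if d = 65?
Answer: 4092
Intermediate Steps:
(-251 + d)*m(M(-4, -4), -22) = (-251 + 65)*(-22) = -186*(-22) = 4092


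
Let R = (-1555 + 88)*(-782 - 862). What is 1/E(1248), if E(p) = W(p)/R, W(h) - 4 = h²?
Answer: 602937/389377 ≈ 1.5485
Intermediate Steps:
W(h) = 4 + h²
R = 2411748 (R = -1467*(-1644) = 2411748)
E(p) = 1/602937 + p²/2411748 (E(p) = (4 + p²)/2411748 = (4 + p²)*(1/2411748) = 1/602937 + p²/2411748)
1/E(1248) = 1/(1/602937 + (1/2411748)*1248²) = 1/(1/602937 + (1/2411748)*1557504) = 1/(1/602937 + 43264/66993) = 1/(389377/602937) = 602937/389377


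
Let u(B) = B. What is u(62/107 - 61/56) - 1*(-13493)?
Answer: 80847001/5992 ≈ 13492.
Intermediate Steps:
u(62/107 - 61/56) - 1*(-13493) = (62/107 - 61/56) - 1*(-13493) = (62*(1/107) - 61*1/56) + 13493 = (62/107 - 61/56) + 13493 = -3055/5992 + 13493 = 80847001/5992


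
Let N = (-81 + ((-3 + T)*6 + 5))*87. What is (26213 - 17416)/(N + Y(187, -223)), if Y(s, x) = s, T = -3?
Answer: -463/503 ≈ -0.92048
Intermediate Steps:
N = -9744 (N = (-81 + ((-3 - 3)*6 + 5))*87 = (-81 + (-6*6 + 5))*87 = (-81 + (-36 + 5))*87 = (-81 - 31)*87 = -112*87 = -9744)
(26213 - 17416)/(N + Y(187, -223)) = (26213 - 17416)/(-9744 + 187) = 8797/(-9557) = 8797*(-1/9557) = -463/503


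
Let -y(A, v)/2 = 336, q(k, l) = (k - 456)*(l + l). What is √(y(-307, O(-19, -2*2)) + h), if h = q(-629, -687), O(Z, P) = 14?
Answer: √1490118 ≈ 1220.7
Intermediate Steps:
q(k, l) = 2*l*(-456 + k) (q(k, l) = (-456 + k)*(2*l) = 2*l*(-456 + k))
h = 1490790 (h = 2*(-687)*(-456 - 629) = 2*(-687)*(-1085) = 1490790)
y(A, v) = -672 (y(A, v) = -2*336 = -672)
√(y(-307, O(-19, -2*2)) + h) = √(-672 + 1490790) = √1490118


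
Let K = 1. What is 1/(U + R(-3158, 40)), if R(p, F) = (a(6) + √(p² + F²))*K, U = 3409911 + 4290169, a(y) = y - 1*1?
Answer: 7700085/59291299032661 - 2*√2493641/59291299032661 ≈ 1.2982e-7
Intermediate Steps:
a(y) = -1 + y (a(y) = y - 1 = -1 + y)
U = 7700080
R(p, F) = 5 + √(F² + p²) (R(p, F) = ((-1 + 6) + √(p² + F²))*1 = (5 + √(F² + p²))*1 = 5 + √(F² + p²))
1/(U + R(-3158, 40)) = 1/(7700080 + (5 + √(40² + (-3158)²))) = 1/(7700080 + (5 + √(1600 + 9972964))) = 1/(7700080 + (5 + √9974564)) = 1/(7700080 + (5 + 2*√2493641)) = 1/(7700085 + 2*√2493641)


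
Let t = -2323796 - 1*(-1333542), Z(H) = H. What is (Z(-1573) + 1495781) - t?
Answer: 2484462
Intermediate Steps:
t = -990254 (t = -2323796 + 1333542 = -990254)
(Z(-1573) + 1495781) - t = (-1573 + 1495781) - 1*(-990254) = 1494208 + 990254 = 2484462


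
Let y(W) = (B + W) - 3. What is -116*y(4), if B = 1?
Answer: -232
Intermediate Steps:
y(W) = -2 + W (y(W) = (1 + W) - 3 = -2 + W)
-116*y(4) = -116*(-2 + 4) = -116*2 = -232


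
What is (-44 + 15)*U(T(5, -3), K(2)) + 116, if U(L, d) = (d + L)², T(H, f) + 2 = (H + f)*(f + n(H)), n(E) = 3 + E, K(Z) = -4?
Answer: -348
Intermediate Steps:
T(H, f) = -2 + (H + f)*(3 + H + f) (T(H, f) = -2 + (H + f)*(f + (3 + H)) = -2 + (H + f)*(3 + H + f))
U(L, d) = (L + d)²
(-44 + 15)*U(T(5, -3), K(2)) + 116 = (-44 + 15)*((-2 + (-3)² + 5*(-3) + 5*(3 + 5) - 3*(3 + 5)) - 4)² + 116 = -29*((-2 + 9 - 15 + 5*8 - 3*8) - 4)² + 116 = -29*((-2 + 9 - 15 + 40 - 24) - 4)² + 116 = -29*(8 - 4)² + 116 = -29*4² + 116 = -29*16 + 116 = -464 + 116 = -348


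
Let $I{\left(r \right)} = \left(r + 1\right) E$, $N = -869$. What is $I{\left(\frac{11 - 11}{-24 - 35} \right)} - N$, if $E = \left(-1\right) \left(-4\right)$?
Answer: $873$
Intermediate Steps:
$E = 4$
$I{\left(r \right)} = 4 + 4 r$ ($I{\left(r \right)} = \left(r + 1\right) 4 = \left(1 + r\right) 4 = 4 + 4 r$)
$I{\left(\frac{11 - 11}{-24 - 35} \right)} - N = \left(4 + 4 \frac{11 - 11}{-24 - 35}\right) - -869 = \left(4 + 4 \frac{0}{-59}\right) + 869 = \left(4 + 4 \cdot 0 \left(- \frac{1}{59}\right)\right) + 869 = \left(4 + 4 \cdot 0\right) + 869 = \left(4 + 0\right) + 869 = 4 + 869 = 873$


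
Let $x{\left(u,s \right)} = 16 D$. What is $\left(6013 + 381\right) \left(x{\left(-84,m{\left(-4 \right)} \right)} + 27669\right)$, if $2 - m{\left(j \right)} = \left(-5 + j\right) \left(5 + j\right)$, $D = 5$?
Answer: $177427106$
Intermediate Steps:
$m{\left(j \right)} = 2 - \left(-5 + j\right) \left(5 + j\right)$
$x{\left(u,s \right)} = 80$ ($x{\left(u,s \right)} = 16 \cdot 5 = 80$)
$\left(6013 + 381\right) \left(x{\left(-84,m{\left(-4 \right)} \right)} + 27669\right) = \left(6013 + 381\right) \left(80 + 27669\right) = 6394 \cdot 27749 = 177427106$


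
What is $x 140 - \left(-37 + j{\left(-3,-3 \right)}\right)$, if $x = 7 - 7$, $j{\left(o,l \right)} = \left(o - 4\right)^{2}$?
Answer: $-12$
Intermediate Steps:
$j{\left(o,l \right)} = \left(-4 + o\right)^{2}$
$x = 0$ ($x = 7 - 7 = 0$)
$x 140 - \left(-37 + j{\left(-3,-3 \right)}\right) = 0 \cdot 140 + \left(\left(17 + 20\right) - \left(-4 - 3\right)^{2}\right) = 0 + \left(37 - \left(-7\right)^{2}\right) = 0 + \left(37 - 49\right) = 0 - 12 = -12$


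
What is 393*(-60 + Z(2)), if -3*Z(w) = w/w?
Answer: -23711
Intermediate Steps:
Z(w) = -1/3 (Z(w) = -w/(3*w) = -1/3*1 = -1/3)
393*(-60 + Z(2)) = 393*(-60 - 1/3) = 393*(-181/3) = -23711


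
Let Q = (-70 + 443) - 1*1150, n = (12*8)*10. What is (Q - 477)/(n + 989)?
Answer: -1254/1949 ≈ -0.64341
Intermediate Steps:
n = 960 (n = 96*10 = 960)
Q = -777 (Q = 373 - 1150 = -777)
(Q - 477)/(n + 989) = (-777 - 477)/(960 + 989) = -1254/1949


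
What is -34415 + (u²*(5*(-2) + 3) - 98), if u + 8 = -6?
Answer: -35885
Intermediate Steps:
u = -14 (u = -8 - 6 = -14)
-34415 + (u²*(5*(-2) + 3) - 98) = -34415 + ((-14)²*(5*(-2) + 3) - 98) = -34415 + (196*(-10 + 3) - 98) = -34415 + (196*(-7) - 98) = -34415 + (-1372 - 98) = -34415 - 1470 = -35885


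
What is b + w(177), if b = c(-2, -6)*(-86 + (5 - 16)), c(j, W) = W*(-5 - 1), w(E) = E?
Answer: -3315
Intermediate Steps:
c(j, W) = -6*W (c(j, W) = W*(-6) = -6*W)
b = -3492 (b = (-6*(-6))*(-86 + (5 - 16)) = 36*(-86 - 11) = 36*(-97) = -3492)
b + w(177) = -3492 + 177 = -3315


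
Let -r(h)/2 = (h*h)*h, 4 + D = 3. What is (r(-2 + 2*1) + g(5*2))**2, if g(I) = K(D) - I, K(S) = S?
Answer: 121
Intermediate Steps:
D = -1 (D = -4 + 3 = -1)
r(h) = -2*h**3 (r(h) = -2*h*h*h = -2*h**2*h = -2*h**3)
g(I) = -1 - I
(r(-2 + 2*1) + g(5*2))**2 = (-2*(-2 + 2*1)**3 + (-1 - 5*2))**2 = (-2*(-2 + 2)**3 + (-1 - 1*10))**2 = (-2*0**3 + (-1 - 10))**2 = (-2*0 - 11)**2 = (0 - 11)**2 = (-11)**2 = 121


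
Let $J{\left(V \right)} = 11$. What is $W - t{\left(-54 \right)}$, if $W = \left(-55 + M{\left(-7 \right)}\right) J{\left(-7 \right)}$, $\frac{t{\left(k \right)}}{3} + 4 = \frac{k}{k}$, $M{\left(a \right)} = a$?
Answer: $-673$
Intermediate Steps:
$t{\left(k \right)} = -9$ ($t{\left(k \right)} = -12 + 3 \frac{k}{k} = -12 + 3 \cdot 1 = -12 + 3 = -9$)
$W = -682$ ($W = \left(-55 - 7\right) 11 = \left(-62\right) 11 = -682$)
$W - t{\left(-54 \right)} = -682 - -9 = -682 + 9 = -673$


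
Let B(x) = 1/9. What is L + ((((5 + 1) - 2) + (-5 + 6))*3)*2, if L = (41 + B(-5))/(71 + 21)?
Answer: 12605/414 ≈ 30.447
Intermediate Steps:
B(x) = ⅑
L = 185/414 (L = (41 + ⅑)/(71 + 21) = (370/9)/92 = (370/9)*(1/92) = 185/414 ≈ 0.44686)
L + ((((5 + 1) - 2) + (-5 + 6))*3)*2 = 185/414 + ((((5 + 1) - 2) + (-5 + 6))*3)*2 = 185/414 + (((6 - 2) + 1)*3)*2 = 185/414 + ((4 + 1)*3)*2 = 185/414 + (5*3)*2 = 185/414 + 15*2 = 185/414 + 30 = 12605/414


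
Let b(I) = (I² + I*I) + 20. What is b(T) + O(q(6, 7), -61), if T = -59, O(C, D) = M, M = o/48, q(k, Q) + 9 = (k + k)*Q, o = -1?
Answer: 335135/48 ≈ 6982.0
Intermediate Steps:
q(k, Q) = -9 + 2*Q*k (q(k, Q) = -9 + (k + k)*Q = -9 + (2*k)*Q = -9 + 2*Q*k)
M = -1/48 ≈ -0.020833
O(C, D) = -1/48
b(I) = 20 + 2*I² (b(I) = (I² + I²) + 20 = 2*I² + 20 = 20 + 2*I²)
b(T) + O(q(6, 7), -61) = (20 + 2*(-59)²) - 1/48 = (20 + 2*3481) - 1/48 = (20 + 6962) - 1/48 = 6982 - 1/48 = 335135/48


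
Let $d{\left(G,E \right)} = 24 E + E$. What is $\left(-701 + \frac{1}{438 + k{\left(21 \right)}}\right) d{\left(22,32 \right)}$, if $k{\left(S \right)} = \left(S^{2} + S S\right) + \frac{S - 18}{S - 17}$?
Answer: $- \frac{2962703200}{5283} \approx -5.608 \cdot 10^{5}$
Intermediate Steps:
$k{\left(S \right)} = 2 S^{2} + \frac{-18 + S}{-17 + S}$ ($k{\left(S \right)} = \left(S^{2} + S^{2}\right) + \frac{-18 + S}{-17 + S} = 2 S^{2} + \frac{-18 + S}{-17 + S}$)
$d{\left(G,E \right)} = 25 E$
$\left(-701 + \frac{1}{438 + k{\left(21 \right)}}\right) d{\left(22,32 \right)} = \left(-701 + \frac{1}{438 + \frac{-18 + 21 - 34 \cdot 21^{2} + 2 \cdot 21^{3}}{-17 + 21}}\right) 25 \cdot 32 = \left(-701 + \frac{1}{438 + \frac{-18 + 21 - 14994 + 2 \cdot 9261}{4}}\right) 800 = \left(-701 + \frac{1}{438 + \frac{-18 + 21 - 14994 + 18522}{4}}\right) 800 = \left(-701 + \frac{1}{438 + \frac{1}{4} \cdot 3531}\right) 800 = \left(-701 + \frac{1}{438 + \frac{3531}{4}}\right) 800 = \left(-701 + \frac{1}{\frac{5283}{4}}\right) 800 = \left(-701 + \frac{4}{5283}\right) 800 = \left(- \frac{3703379}{5283}\right) 800 = - \frac{2962703200}{5283}$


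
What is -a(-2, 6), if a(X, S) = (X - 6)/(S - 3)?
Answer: 8/3 ≈ 2.6667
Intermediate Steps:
a(X, S) = (-6 + X)/(-3 + S)
-a(-2, 6) = -(-6 - 2)/(-3 + 6) = -(-8)/3 = -1*(-8/3) = 8/3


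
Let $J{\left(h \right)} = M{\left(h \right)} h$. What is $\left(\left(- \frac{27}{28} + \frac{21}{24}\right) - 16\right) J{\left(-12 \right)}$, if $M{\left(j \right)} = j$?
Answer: $- \frac{16218}{7} \approx -2316.9$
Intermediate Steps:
$J{\left(h \right)} = h^{2}$ ($J{\left(h \right)} = h h = h^{2}$)
$\left(\left(- \frac{27}{28} + \frac{21}{24}\right) - 16\right) J{\left(-12 \right)} = \left(\left(- \frac{27}{28} + \frac{21}{24}\right) - 16\right) \left(-12\right)^{2} = \left(\left(\left(-27\right) \frac{1}{28} + 21 \cdot \frac{1}{24}\right) - 16\right) 144 = \left(\left(- \frac{27}{28} + \frac{7}{8}\right) - 16\right) 144 = \left(- \frac{5}{56} - 16\right) 144 = \left(- \frac{901}{56}\right) 144 = - \frac{16218}{7}$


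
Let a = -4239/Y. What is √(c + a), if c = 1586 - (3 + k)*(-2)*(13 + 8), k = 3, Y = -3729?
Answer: √2841556421/1243 ≈ 42.885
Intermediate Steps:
a = 1413/1243 (a = -4239/(-3729) = -4239*(-1/3729) = 1413/1243 ≈ 1.1368)
c = 1838 (c = 1586 - (3 + 3)*(-2)*(13 + 8) = 1586 - 6*(-2)*21 = 1586 - (-12)*21 = 1586 - 1*(-252) = 1586 + 252 = 1838)
√(c + a) = √(1838 + 1413/1243) = √(2286047/1243) = √2841556421/1243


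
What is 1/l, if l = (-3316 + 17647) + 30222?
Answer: 1/44553 ≈ 2.2445e-5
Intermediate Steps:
l = 44553 (l = 14331 + 30222 = 44553)
1/l = 1/44553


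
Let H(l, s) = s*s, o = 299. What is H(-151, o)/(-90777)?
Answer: -89401/90777 ≈ -0.98484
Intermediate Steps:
H(l, s) = s²
H(-151, o)/(-90777) = 299²/(-90777) = 89401*(-1/90777) = -89401/90777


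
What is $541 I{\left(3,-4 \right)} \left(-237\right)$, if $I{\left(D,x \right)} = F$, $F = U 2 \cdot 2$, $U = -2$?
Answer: $1025736$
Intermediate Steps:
$F = -8$ ($F = \left(-2\right) 2 \cdot 2 = \left(-4\right) 2 = -8$)
$I{\left(D,x \right)} = -8$
$541 I{\left(3,-4 \right)} \left(-237\right) = 541 \left(-8\right) \left(-237\right) = \left(-4328\right) \left(-237\right) = 1025736$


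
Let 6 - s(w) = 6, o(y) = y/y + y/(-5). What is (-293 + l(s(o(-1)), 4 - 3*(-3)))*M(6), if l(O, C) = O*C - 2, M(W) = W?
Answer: -1770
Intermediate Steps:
o(y) = 1 - y/5 (o(y) = 1 + y*(-⅕) = 1 - y/5)
s(w) = 0 (s(w) = 6 - 1*6 = 6 - 6 = 0)
l(O, C) = -2 + C*O (l(O, C) = C*O - 2 = -2 + C*O)
(-293 + l(s(o(-1)), 4 - 3*(-3)))*M(6) = (-293 + (-2 + (4 - 3*(-3))*0))*6 = (-293 + (-2 + (4 + 9)*0))*6 = (-293 + (-2 + 13*0))*6 = (-293 + (-2 + 0))*6 = (-293 - 2)*6 = -295*6 = -1770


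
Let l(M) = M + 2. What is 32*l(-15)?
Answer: -416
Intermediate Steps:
l(M) = 2 + M
32*l(-15) = 32*(2 - 15) = 32*(-13) = -416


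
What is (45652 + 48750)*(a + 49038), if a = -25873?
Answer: 2186822330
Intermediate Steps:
(45652 + 48750)*(a + 49038) = (45652 + 48750)*(-25873 + 49038) = 94402*23165 = 2186822330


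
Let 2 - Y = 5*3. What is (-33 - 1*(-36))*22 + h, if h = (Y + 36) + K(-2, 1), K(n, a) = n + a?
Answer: 88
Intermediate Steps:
K(n, a) = a + n
Y = -13 (Y = 2 - 5*3 = 2 - 1*15 = 2 - 15 = -13)
h = 22 (h = (-13 + 36) + (1 - 2) = 23 - 1 = 22)
(-33 - 1*(-36))*22 + h = (-33 - 1*(-36))*22 + 22 = (-33 + 36)*22 + 22 = 3*22 + 22 = 66 + 22 = 88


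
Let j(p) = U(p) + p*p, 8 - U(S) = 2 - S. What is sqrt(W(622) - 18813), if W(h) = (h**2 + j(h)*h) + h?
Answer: sqrt(241401157) ≈ 15537.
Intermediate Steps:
U(S) = 6 + S (U(S) = 8 - (2 - S) = 8 + (-2 + S) = 6 + S)
j(p) = 6 + p + p**2 (j(p) = (6 + p) + p*p = (6 + p) + p**2 = 6 + p + p**2)
W(h) = h + h**2 + h*(6 + h + h**2) (W(h) = (h**2 + (6 + h + h**2)*h) + h = (h**2 + h*(6 + h + h**2)) + h = h + h**2 + h*(6 + h + h**2))
sqrt(W(622) - 18813) = sqrt(622*(7 + 622**2 + 2*622) - 18813) = sqrt(622*(7 + 386884 + 1244) - 18813) = sqrt(622*388135 - 18813) = sqrt(241419970 - 18813) = sqrt(241401157)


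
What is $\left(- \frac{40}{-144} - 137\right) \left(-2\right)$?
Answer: $\frac{2461}{9} \approx 273.44$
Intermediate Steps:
$\left(- \frac{40}{-144} - 137\right) \left(-2\right) = \left(\left(-40\right) \left(- \frac{1}{144}\right) - 137\right) \left(-2\right) = \left(\frac{5}{18} - 137\right) \left(-2\right) = \left(- \frac{2461}{18}\right) \left(-2\right) = \frac{2461}{9}$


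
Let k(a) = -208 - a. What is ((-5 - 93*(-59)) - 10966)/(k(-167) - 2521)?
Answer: 914/427 ≈ 2.1405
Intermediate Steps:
((-5 - 93*(-59)) - 10966)/(k(-167) - 2521) = ((-5 - 93*(-59)) - 10966)/((-208 - 1*(-167)) - 2521) = ((-5 + 5487) - 10966)/((-208 + 167) - 2521) = (5482 - 10966)/(-41 - 2521) = -5484/(-2562) = -5484*(-1/2562) = 914/427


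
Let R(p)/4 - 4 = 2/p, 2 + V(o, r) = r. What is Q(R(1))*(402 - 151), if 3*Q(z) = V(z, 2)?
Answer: 0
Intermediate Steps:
V(o, r) = -2 + r
R(p) = 16 + 8/p (R(p) = 16 + 4*(2/p) = 16 + 8/p)
Q(z) = 0 (Q(z) = (-2 + 2)/3 = (1/3)*0 = 0)
Q(R(1))*(402 - 151) = 0*(402 - 151) = 0*251 = 0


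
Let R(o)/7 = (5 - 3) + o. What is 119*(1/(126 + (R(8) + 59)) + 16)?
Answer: 28567/15 ≈ 1904.5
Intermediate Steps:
R(o) = 14 + 7*o (R(o) = 7*((5 - 3) + o) = 7*(2 + o) = 14 + 7*o)
119*(1/(126 + (R(8) + 59)) + 16) = 119*(1/(126 + ((14 + 7*8) + 59)) + 16) = 119*(1/(126 + ((14 + 56) + 59)) + 16) = 119*(1/(126 + (70 + 59)) + 16) = 119*(1/(126 + 129) + 16) = 119*(1/255 + 16) = 119*(4081/255) = 28567/15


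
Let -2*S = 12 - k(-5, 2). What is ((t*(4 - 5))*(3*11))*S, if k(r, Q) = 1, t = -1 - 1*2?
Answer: -1089/2 ≈ -544.50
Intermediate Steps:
t = -3 (t = -1 - 2 = -3)
S = -11/2 (S = -(12 - 1*1)/2 = -(12 - 1)/2 = -½*11 = -11/2 ≈ -5.5000)
((t*(4 - 5))*(3*11))*S = ((-3*(4 - 5))*(3*11))*(-11/2) = (-3*(-1)*33)*(-11/2) = (3*33)*(-11/2) = 99*(-11/2) = -1089/2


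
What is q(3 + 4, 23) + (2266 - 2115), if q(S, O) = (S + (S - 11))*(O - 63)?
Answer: 31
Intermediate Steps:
q(S, O) = (-63 + O)*(-11 + 2*S) (q(S, O) = (S + (-11 + S))*(-63 + O) = (-11 + 2*S)*(-63 + O) = (-63 + O)*(-11 + 2*S))
q(3 + 4, 23) + (2266 - 2115) = (693 - 126*(3 + 4) - 11*23 + 2*23*(3 + 4)) + (2266 - 2115) = (693 - 126*7 - 253 + 2*23*7) + 151 = (693 - 882 - 253 + 322) + 151 = -120 + 151 = 31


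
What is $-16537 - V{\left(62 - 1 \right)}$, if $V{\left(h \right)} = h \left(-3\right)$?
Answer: $-16354$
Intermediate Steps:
$V{\left(h \right)} = - 3 h$
$-16537 - V{\left(62 - 1 \right)} = -16537 - - 3 \left(62 - 1\right) = -16537 - \left(-3\right) 61 = -16537 - -183 = -16537 + 183 = -16354$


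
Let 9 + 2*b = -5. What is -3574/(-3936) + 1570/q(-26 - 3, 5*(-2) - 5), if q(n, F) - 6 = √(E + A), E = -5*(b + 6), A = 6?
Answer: 3716647/9840 - 314*√11/5 ≈ 169.42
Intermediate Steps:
b = -7 (b = -9/2 + (½)*(-5) = -9/2 - 5/2 = -7)
E = 5 (E = -5*(-7 + 6) = -5*(-1) = 5)
q(n, F) = 6 + √11 (q(n, F) = 6 + √(5 + 6) = 6 + √11)
-3574/(-3936) + 1570/q(-26 - 3, 5*(-2) - 5) = -3574/(-3936) + 1570/(6 + √11) = -3574*(-1/3936) + 1570/(6 + √11) = 1787/1968 + 1570/(6 + √11)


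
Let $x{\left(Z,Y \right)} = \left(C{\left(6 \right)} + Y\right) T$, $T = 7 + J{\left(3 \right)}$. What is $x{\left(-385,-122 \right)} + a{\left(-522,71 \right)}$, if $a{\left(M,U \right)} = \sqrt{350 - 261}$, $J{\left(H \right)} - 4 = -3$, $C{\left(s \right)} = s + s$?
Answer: $-880 + \sqrt{89} \approx -870.57$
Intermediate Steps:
$C{\left(s \right)} = 2 s$
$J{\left(H \right)} = 1$ ($J{\left(H \right)} = 4 - 3 = 1$)
$a{\left(M,U \right)} = \sqrt{89}$
$T = 8$ ($T = 7 + 1 = 8$)
$x{\left(Z,Y \right)} = 96 + 8 Y$ ($x{\left(Z,Y \right)} = \left(2 \cdot 6 + Y\right) 8 = \left(12 + Y\right) 8 = 96 + 8 Y$)
$x{\left(-385,-122 \right)} + a{\left(-522,71 \right)} = \left(96 + 8 \left(-122\right)\right) + \sqrt{89} = \left(96 - 976\right) + \sqrt{89} = -880 + \sqrt{89}$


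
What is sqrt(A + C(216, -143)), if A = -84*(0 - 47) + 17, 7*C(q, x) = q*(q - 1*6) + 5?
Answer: 4*sqrt(31990)/7 ≈ 102.20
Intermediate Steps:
C(q, x) = 5/7 + q*(-6 + q)/7 (C(q, x) = (q*(q - 1*6) + 5)/7 = (q*(q - 6) + 5)/7 = (q*(-6 + q) + 5)/7 = (5 + q*(-6 + q))/7 = 5/7 + q*(-6 + q)/7)
A = 3965 (A = -84*(-47) + 17 = 3948 + 17 = 3965)
sqrt(A + C(216, -143)) = sqrt(3965 + (5/7 - 6/7*216 + (1/7)*216**2)) = sqrt(3965 + (5/7 - 1296/7 + (1/7)*46656)) = sqrt(3965 + (5/7 - 1296/7 + 46656/7)) = sqrt(3965 + 45365/7) = sqrt(73120/7) = 4*sqrt(31990)/7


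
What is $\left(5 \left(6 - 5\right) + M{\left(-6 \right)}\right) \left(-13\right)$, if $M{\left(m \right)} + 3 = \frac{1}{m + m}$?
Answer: $- \frac{299}{12} \approx -24.917$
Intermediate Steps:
$M{\left(m \right)} = -3 + \frac{1}{2 m}$ ($M{\left(m \right)} = -3 + \frac{1}{m + m} = -3 + \frac{1}{2 m}$)
$\left(5 \left(6 - 5\right) + M{\left(-6 \right)}\right) \left(-13\right) = \left(5 \left(6 - 5\right) - \left(3 - \frac{1}{2 \left(-6\right)}\right)\right) \left(-13\right) = \left(5 \cdot 1 + \left(-3 + \frac{1}{2} \left(- \frac{1}{6}\right)\right)\right) \left(-13\right) = \left(5 - \frac{37}{12}\right) \left(-13\right) = \frac{23}{12} \left(-13\right) = - \frac{299}{12}$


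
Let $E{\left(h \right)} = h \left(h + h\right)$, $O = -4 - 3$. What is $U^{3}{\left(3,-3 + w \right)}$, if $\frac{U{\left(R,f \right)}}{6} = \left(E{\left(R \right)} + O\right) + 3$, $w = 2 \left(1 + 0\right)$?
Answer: $592704$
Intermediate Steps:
$O = -7$ ($O = -4 - 3 = -7$)
$w = 2$ ($w = 2 \cdot 1 = 2$)
$E{\left(h \right)} = 2 h^{2}$ ($E{\left(h \right)} = h 2 h = 2 h^{2}$)
$U{\left(R,f \right)} = -24 + 12 R^{2}$ ($U{\left(R,f \right)} = 6 \left(\left(2 R^{2} - 7\right) + 3\right) = 6 \left(\left(-7 + 2 R^{2}\right) + 3\right) = 6 \left(-4 + 2 R^{2}\right) = -24 + 12 R^{2}$)
$U^{3}{\left(3,-3 + w \right)} = \left(-24 + 12 \cdot 3^{2}\right)^{3} = \left(-24 + 12 \cdot 9\right)^{3} = \left(-24 + 108\right)^{3} = 84^{3} = 592704$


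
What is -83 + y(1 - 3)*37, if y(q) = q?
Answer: -157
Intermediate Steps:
-83 + y(1 - 3)*37 = -83 + (1 - 3)*37 = -83 - 2*37 = -83 - 74 = -157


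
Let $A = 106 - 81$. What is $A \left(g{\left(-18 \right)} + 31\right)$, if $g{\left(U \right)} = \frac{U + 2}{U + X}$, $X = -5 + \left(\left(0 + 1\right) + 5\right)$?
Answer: $\frac{13575}{17} \approx 798.53$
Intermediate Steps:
$X = 1$ ($X = -5 + \left(1 + 5\right) = -5 + 6 = 1$)
$g{\left(U \right)} = \frac{2 + U}{1 + U}$ ($g{\left(U \right)} = \frac{U + 2}{U + 1} = \frac{2 + U}{1 + U}$)
$A = 25$
$A \left(g{\left(-18 \right)} + 31\right) = 25 \left(\frac{2 - 18}{1 - 18} + 31\right) = 25 \left(\frac{1}{-17} \left(-16\right) + 31\right) = 25 \left(\left(- \frac{1}{17}\right) \left(-16\right) + 31\right) = 25 \left(\frac{16}{17} + 31\right) = 25 \cdot \frac{543}{17} = \frac{13575}{17}$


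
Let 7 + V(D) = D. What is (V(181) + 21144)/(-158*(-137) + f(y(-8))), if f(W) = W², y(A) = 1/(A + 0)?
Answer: 1364352/1385345 ≈ 0.98485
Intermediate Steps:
V(D) = -7 + D
y(A) = 1/A
(V(181) + 21144)/(-158*(-137) + f(y(-8))) = ((-7 + 181) + 21144)/(-158*(-137) + (1/(-8))²) = (174 + 21144)/(21646 + (-⅛)²) = 21318/(21646 + 1/64) = 21318/(1385345/64) = 21318*(64/1385345) = 1364352/1385345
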